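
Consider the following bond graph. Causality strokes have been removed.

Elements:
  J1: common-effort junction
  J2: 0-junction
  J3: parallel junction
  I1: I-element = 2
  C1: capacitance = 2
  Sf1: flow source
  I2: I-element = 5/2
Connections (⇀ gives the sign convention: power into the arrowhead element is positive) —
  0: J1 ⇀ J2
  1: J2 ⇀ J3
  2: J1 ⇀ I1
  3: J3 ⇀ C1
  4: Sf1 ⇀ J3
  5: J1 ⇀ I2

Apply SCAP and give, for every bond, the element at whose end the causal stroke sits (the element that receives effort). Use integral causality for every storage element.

β4 →Sf1  (Sf1 (Sf) sets flow on bond)
β2 →I1  (I1 integral (f out))
β3 →J3  (C1 integral (e out))
β1 →J2  (J3: bond 3 brought effort, rest push out)
β0 →J1  (J2: bond 1 brought effort, rest push out)
β5 →I2  (J1 effort already set via bond 0)

β0 stroke→J1
β1 stroke→J2
β2 stroke→I1
β3 stroke→J3
β4 stroke→Sf1
β5 stroke→I2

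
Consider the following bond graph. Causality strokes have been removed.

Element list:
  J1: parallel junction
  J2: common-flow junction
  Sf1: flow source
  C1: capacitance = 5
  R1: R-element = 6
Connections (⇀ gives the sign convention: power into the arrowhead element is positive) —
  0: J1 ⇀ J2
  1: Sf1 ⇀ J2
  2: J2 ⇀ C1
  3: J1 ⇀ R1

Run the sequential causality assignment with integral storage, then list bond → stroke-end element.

bond 0 |J2
bond 1 |Sf1
bond 2 |J2
bond 3 |J1

b1 stroke→Sf1  (Sf1 fixes flow; stroke at Sf1)
b0 stroke→J2  (1-jn J2 has f-setter on 1)
b2 stroke→J2  (1-jn J2 has f-setter on 1)
b3 stroke→J1  (J1 needs exactly one e-in)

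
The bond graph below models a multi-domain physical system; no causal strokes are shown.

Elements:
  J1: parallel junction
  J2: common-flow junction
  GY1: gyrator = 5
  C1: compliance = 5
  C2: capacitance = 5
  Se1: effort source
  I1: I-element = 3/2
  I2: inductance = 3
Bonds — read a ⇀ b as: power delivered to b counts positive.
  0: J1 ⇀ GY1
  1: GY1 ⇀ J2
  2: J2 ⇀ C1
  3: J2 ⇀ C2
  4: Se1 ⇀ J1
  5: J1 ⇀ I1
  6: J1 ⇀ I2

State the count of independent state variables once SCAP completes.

4  (C1, C2, I1, I2 all integral)

β4 |J1  (Se1: effort source, stroke at far end)
β0 |GY1  (0-jn J1 has e-setter on 4)
β5 |I1  (0-jn J1 has e-setter on 4)
β6 |I2  (0-jn J1 has e-setter on 4)
β1 |GY1  (through GY1, causality inverts; strokes same side of GY1)
β2 |J2  (J2: bond 1 brought flow, rest push out)
β3 |J2  (J2: bond 1 brought flow, rest push out)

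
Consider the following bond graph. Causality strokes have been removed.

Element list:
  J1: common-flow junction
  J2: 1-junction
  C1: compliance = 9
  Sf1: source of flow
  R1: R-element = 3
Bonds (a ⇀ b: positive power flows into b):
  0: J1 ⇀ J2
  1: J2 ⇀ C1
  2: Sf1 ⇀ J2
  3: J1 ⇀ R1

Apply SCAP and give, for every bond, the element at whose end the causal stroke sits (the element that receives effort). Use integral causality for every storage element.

bond 0 stroke→J2
bond 1 stroke→J2
bond 2 stroke→Sf1
bond 3 stroke→J1

bond 2 →Sf1  (Sf1 fixes flow; stroke at Sf1)
bond 0 →J2  (J2 flow already set via bond 2)
bond 1 →J2  (common-f at J2 fixed by 2)
bond 3 →J1  (J1: bond 0 brought flow, rest push out)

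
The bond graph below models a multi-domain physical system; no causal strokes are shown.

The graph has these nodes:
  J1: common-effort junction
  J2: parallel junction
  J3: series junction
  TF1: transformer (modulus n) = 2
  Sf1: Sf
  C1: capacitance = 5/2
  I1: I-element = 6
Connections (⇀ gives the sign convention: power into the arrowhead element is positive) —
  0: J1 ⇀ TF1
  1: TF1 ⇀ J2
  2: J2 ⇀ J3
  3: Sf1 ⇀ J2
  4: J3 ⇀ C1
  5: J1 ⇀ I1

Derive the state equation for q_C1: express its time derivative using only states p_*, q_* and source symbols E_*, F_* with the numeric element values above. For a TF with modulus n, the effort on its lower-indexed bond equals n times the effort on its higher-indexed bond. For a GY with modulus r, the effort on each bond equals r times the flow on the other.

β3 →Sf1  (source Sf1 imposes f)
β4 →J3  (C1 outputs effort q/C1)
β2 →J2  (only one flow-in slot at J3)
β1 →TF1  (0-jn J2 has e-setter on 2)
β0 →J1  (through TF1, causality passes straight; one stroke at TF1)
β5 →I1  (common-e at J1 fixed by 0)

dq_C1/dt = F_Sf1 - p_I1/3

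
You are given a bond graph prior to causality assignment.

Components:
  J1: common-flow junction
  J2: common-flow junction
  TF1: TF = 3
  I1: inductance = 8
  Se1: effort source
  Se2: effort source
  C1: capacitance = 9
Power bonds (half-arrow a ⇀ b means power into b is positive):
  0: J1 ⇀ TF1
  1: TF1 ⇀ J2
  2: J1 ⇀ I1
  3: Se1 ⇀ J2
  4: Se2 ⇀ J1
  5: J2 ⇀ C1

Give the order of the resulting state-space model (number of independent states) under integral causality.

bond 3 stroke at J2  (Se1 (Se) sets effort on bond)
bond 4 stroke at J1  (Se2 fixes effort; stroke away)
bond 2 stroke at I1  (I1 outputs flow p/I1)
bond 0 stroke at J1  (common-f at J1 fixed by 2)
bond 1 stroke at TF1  (TF TF1: opposite of bond 0)
bond 5 stroke at J2  (common-f at J2 fixed by 1)

2  (C1, I1 all integral)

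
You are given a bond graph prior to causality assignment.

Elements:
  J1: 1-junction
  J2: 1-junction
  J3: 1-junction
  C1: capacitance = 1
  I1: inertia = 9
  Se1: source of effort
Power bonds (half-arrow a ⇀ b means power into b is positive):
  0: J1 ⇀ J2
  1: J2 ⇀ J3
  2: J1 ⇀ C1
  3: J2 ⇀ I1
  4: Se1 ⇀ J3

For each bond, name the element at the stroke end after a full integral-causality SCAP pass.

bond 0 →J2
bond 1 →J2
bond 2 →J1
bond 3 →I1
bond 4 →J3

#4 →J3  (Se1 (Se) sets effort on bond)
#1 →J2  (only one flow-in slot at J3)
#2 →J1  (C1 integral (e out))
#0 →J2  (J1 needs exactly one f-in)
#3 →I1  (J2: last free bond brings flow in)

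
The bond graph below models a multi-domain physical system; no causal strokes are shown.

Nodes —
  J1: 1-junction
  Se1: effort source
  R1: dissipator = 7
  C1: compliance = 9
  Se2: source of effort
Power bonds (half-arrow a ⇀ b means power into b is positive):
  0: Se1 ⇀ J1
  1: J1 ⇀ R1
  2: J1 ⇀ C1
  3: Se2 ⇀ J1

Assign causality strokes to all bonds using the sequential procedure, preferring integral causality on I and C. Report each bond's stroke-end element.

bond 0 stroke→J1  (Se1 (Se) sets effort on bond)
bond 3 stroke→J1  (source Se2 imposes e)
bond 2 stroke→J1  (prefer integral on C1)
bond 1 stroke→R1  (J1: last free bond brings flow in)

#0 →J1
#1 →R1
#2 →J1
#3 →J1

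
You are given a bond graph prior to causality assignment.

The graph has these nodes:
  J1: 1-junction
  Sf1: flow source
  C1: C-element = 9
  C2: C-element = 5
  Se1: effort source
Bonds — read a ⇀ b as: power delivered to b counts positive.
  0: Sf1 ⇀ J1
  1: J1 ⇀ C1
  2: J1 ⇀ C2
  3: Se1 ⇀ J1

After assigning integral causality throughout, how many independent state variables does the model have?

2  (C1, C2 all integral)

#0 |Sf1  (Sf1: flow source, stroke at near end)
#3 |J1  (Se1 (Se) sets effort on bond)
#1 |J1  (1-jn J1 has f-setter on 0)
#2 |J1  (J1: bond 0 brought flow, rest push out)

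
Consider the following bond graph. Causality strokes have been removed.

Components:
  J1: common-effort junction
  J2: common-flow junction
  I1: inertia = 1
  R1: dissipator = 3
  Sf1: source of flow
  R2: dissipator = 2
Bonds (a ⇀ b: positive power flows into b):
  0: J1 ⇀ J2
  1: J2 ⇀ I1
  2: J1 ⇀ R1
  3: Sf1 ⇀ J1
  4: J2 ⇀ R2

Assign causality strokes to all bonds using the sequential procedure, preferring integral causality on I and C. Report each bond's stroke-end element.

b0 stroke→J2
b1 stroke→I1
b2 stroke→J1
b3 stroke→Sf1
b4 stroke→J2

bond 3 |Sf1  (Sf1 fixes flow; stroke at Sf1)
bond 1 |I1  (I1 integral (f out))
bond 0 |J2  (J2 flow already set via bond 1)
bond 4 |J2  (J2 flow already set via bond 1)
bond 2 |J1  (only one effort-in slot at J1)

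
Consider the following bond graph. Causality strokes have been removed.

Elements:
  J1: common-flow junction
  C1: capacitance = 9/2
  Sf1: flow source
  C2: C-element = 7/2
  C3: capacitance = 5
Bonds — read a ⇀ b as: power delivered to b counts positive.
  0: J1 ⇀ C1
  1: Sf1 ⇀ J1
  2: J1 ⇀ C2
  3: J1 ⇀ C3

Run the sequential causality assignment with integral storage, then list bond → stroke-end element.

#0 →J1
#1 →Sf1
#2 →J1
#3 →J1

b1 stroke→Sf1  (Sf1 (Sf) sets flow on bond)
b0 stroke→J1  (J1: bond 1 brought flow, rest push out)
b2 stroke→J1  (J1: bond 1 brought flow, rest push out)
b3 stroke→J1  (common-f at J1 fixed by 1)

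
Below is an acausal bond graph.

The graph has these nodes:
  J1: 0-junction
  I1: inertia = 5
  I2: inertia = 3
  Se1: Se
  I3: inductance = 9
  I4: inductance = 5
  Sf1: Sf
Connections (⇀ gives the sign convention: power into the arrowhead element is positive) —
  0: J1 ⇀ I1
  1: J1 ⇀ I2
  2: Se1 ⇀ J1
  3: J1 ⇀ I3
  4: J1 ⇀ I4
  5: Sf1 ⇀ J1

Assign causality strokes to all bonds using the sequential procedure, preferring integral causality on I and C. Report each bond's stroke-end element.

b2 stroke→J1  (Se1 fixes effort; stroke away)
b5 stroke→Sf1  (source Sf1 imposes f)
b0 stroke→I1  (0-jn J1 has e-setter on 2)
b1 stroke→I2  (0-jn J1 has e-setter on 2)
b3 stroke→I3  (0-jn J1 has e-setter on 2)
b4 stroke→I4  (J1: bond 2 brought effort, rest push out)

b0 →I1
b1 →I2
b2 →J1
b3 →I3
b4 →I4
b5 →Sf1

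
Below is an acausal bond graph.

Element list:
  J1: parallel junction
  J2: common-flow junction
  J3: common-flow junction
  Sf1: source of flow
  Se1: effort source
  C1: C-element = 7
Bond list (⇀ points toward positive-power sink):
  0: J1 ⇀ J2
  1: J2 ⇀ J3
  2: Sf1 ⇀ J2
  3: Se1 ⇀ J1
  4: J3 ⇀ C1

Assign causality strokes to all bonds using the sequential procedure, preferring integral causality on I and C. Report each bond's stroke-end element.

b0 →J2
b1 →J2
b2 →Sf1
b3 →J1
b4 →J3

b2 stroke at Sf1  (Sf1 (Sf) sets flow on bond)
b3 stroke at J1  (source Se1 imposes e)
b0 stroke at J2  (J1: bond 3 brought effort, rest push out)
b1 stroke at J2  (common-f at J2 fixed by 2)
b4 stroke at J3  (1-jn J3 has f-setter on 1)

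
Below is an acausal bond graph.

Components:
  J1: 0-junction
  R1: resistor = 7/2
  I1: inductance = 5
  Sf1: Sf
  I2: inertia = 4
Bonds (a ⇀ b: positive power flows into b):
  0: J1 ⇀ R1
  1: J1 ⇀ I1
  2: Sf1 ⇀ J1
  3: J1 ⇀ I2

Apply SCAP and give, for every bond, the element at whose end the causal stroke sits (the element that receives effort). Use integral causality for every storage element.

bond 0 stroke at J1
bond 1 stroke at I1
bond 2 stroke at Sf1
bond 3 stroke at I2

bond 2 stroke at Sf1  (Sf1: flow source, stroke at near end)
bond 1 stroke at I1  (I1 integral (f out))
bond 3 stroke at I2  (I2 integral (f out))
bond 0 stroke at J1  (closing 0-jn rule on J1)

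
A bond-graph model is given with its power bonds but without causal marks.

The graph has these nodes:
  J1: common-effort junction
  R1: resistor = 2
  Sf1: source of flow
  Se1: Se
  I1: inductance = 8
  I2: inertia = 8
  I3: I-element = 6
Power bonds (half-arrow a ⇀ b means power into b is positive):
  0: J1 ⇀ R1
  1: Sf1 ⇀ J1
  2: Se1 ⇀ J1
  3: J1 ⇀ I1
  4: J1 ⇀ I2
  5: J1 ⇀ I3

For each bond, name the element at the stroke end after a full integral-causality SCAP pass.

β0 stroke at R1
β1 stroke at Sf1
β2 stroke at J1
β3 stroke at I1
β4 stroke at I2
β5 stroke at I3

bond 1 stroke at Sf1  (Sf1 fixes flow; stroke at Sf1)
bond 2 stroke at J1  (Se1 fixes effort; stroke away)
bond 0 stroke at R1  (0-jn J1 has e-setter on 2)
bond 3 stroke at I1  (J1 effort already set via bond 2)
bond 4 stroke at I2  (J1 effort already set via bond 2)
bond 5 stroke at I3  (J1 effort already set via bond 2)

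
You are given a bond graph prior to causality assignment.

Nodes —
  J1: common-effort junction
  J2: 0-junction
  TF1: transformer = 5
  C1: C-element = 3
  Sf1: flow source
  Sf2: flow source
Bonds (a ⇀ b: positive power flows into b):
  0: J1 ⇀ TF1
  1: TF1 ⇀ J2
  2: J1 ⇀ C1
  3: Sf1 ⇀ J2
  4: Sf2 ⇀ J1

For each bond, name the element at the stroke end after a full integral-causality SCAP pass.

#3 |Sf1  (Sf1 (Sf) sets flow on bond)
#4 |Sf2  (Sf2 (Sf) sets flow on bond)
#1 |J2  (J2: last free bond brings effort in)
#0 |TF1  (TF1: transformer flips bond 1)
#2 |J1  (J1 needs exactly one e-in)

bond 0 stroke at TF1
bond 1 stroke at J2
bond 2 stroke at J1
bond 3 stroke at Sf1
bond 4 stroke at Sf2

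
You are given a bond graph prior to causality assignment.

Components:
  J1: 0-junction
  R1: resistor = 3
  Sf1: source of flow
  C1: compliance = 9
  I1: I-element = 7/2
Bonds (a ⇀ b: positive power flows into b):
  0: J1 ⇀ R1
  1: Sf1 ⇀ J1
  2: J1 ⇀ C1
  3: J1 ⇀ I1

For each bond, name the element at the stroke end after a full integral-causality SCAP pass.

#0 |R1
#1 |Sf1
#2 |J1
#3 |I1

b1 stroke at Sf1  (Sf1 fixes flow; stroke at Sf1)
b2 stroke at J1  (C1 integral (e out))
b0 stroke at R1  (J1 effort already set via bond 2)
b3 stroke at I1  (common-e at J1 fixed by 2)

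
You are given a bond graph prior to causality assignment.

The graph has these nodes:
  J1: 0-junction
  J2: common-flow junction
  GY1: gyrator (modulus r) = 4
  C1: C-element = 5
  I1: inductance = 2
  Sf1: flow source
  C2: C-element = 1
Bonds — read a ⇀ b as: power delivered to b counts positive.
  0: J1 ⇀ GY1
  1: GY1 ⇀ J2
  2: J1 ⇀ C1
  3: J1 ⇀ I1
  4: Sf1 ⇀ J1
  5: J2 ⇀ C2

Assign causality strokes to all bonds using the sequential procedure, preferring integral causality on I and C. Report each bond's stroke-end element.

#4 stroke at Sf1  (source Sf1 imposes f)
#2 stroke at J1  (prefer integral on C1)
#0 stroke at GY1  (J1 effort already set via bond 2)
#3 stroke at I1  (0-jn J1 has e-setter on 2)
#1 stroke at GY1  (GY1 both-in/both-out from 0)
#5 stroke at J2  (common-f at J2 fixed by 1)

β0 stroke at GY1
β1 stroke at GY1
β2 stroke at J1
β3 stroke at I1
β4 stroke at Sf1
β5 stroke at J2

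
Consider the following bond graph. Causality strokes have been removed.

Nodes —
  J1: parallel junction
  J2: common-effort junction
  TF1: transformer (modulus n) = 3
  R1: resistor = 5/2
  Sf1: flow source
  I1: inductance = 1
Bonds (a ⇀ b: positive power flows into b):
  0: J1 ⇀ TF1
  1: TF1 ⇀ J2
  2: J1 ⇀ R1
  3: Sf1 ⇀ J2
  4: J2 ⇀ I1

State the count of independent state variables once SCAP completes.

1  (I1 all integral)

b3 stroke→Sf1  (Sf1 (Sf) sets flow on bond)
b4 stroke→I1  (I1 integral (f out))
b1 stroke→J2  (closing 0-jn rule on J2)
b0 stroke→TF1  (through TF1, causality passes straight; one stroke at TF1)
b2 stroke→J1  (closing 0-jn rule on J1)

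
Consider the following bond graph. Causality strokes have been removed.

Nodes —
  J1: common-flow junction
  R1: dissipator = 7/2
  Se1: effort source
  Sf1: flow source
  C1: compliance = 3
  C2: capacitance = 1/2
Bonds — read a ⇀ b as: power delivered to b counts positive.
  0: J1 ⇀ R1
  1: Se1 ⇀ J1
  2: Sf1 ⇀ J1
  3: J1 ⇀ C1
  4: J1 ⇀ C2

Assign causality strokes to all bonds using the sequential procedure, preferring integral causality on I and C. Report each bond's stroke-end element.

b0 |J1
b1 |J1
b2 |Sf1
b3 |J1
b4 |J1

b1 stroke→J1  (Se1 (Se) sets effort on bond)
b2 stroke→Sf1  (Sf1 (Sf) sets flow on bond)
b0 stroke→J1  (J1 flow already set via bond 2)
b3 stroke→J1  (1-jn J1 has f-setter on 2)
b4 stroke→J1  (J1 flow already set via bond 2)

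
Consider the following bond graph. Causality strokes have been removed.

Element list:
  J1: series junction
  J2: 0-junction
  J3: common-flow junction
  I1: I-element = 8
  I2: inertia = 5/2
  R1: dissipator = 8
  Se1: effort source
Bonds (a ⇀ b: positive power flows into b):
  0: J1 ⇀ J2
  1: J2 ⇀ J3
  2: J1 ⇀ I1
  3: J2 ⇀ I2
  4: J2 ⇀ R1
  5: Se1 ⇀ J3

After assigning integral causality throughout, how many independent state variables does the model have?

2  (I1, I2 all integral)

β5 stroke→J3  (Se1 fixes effort; stroke away)
β1 stroke→J2  (closing 1-jn rule on J3)
β0 stroke→J1  (J2: bond 1 brought effort, rest push out)
β3 stroke→I2  (J2 effort already set via bond 1)
β4 stroke→R1  (0-jn J2 has e-setter on 1)
β2 stroke→I1  (only one flow-in slot at J1)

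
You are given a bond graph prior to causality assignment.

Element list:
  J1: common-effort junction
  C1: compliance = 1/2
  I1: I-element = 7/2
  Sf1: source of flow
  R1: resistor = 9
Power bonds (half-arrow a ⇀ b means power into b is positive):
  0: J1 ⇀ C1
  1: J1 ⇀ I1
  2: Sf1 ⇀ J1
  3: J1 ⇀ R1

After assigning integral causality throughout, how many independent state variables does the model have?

#2 stroke at Sf1  (Sf1 fixes flow; stroke at Sf1)
#0 stroke at J1  (C1 integral (e out))
#1 stroke at I1  (common-e at J1 fixed by 0)
#3 stroke at R1  (J1 effort already set via bond 0)

2  (C1, I1 all integral)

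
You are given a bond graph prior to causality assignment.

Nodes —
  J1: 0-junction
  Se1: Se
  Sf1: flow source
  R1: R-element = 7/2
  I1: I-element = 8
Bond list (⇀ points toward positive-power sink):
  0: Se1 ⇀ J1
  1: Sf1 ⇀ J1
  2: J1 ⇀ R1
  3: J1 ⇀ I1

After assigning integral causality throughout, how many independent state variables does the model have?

#0 |J1  (Se1 fixes effort; stroke away)
#1 |Sf1  (Sf1 fixes flow; stroke at Sf1)
#2 |R1  (J1 effort already set via bond 0)
#3 |I1  (common-e at J1 fixed by 0)

1  (I1 all integral)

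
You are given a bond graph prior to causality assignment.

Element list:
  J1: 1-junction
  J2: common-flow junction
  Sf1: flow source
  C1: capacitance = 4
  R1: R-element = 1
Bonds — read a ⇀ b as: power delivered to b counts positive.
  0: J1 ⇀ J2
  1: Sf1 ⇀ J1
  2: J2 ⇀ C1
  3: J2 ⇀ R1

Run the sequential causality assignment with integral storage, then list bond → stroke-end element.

bond 0 →J1
bond 1 →Sf1
bond 2 →J2
bond 3 →J2

b1 →Sf1  (Sf1: flow source, stroke at near end)
b0 →J1  (1-jn J1 has f-setter on 1)
b2 →J2  (J2 flow already set via bond 0)
b3 →J2  (common-f at J2 fixed by 0)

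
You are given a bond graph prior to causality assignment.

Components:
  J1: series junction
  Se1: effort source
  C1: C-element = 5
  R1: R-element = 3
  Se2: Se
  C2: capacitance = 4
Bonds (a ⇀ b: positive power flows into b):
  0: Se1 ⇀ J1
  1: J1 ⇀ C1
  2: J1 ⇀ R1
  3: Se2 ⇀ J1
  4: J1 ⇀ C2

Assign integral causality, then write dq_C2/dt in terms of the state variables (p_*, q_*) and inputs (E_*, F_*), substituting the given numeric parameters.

#0 →J1  (source Se1 imposes e)
#3 →J1  (source Se2 imposes e)
#1 →J1  (C1: C, integral causality)
#4 →J1  (C2 outputs effort q/C2)
#2 →R1  (closing 1-jn rule on J1)

dq_C2/dt = E_Se1/3 + E_Se2/3 - q_C1/15 - q_C2/12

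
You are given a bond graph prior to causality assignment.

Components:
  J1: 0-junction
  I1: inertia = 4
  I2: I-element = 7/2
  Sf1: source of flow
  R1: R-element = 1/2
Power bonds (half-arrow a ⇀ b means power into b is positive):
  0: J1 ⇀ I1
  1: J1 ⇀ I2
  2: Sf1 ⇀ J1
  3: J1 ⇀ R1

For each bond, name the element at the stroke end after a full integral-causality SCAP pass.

b0 |I1
b1 |I2
b2 |Sf1
b3 |J1

β2 →Sf1  (Sf1 (Sf) sets flow on bond)
β0 →I1  (prefer integral on I1)
β1 →I2  (prefer integral on I2)
β3 →J1  (J1 needs exactly one e-in)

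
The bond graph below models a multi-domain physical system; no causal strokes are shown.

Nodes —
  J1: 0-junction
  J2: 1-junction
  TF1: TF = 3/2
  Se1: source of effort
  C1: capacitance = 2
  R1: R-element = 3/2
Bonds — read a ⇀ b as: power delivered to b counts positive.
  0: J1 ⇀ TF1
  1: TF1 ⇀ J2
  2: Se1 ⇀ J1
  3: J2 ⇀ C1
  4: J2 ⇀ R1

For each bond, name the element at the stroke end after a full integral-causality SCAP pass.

#2 →J1  (Se1 (Se) sets effort on bond)
#0 →TF1  (J1: bond 2 brought effort, rest push out)
#1 →J2  (through TF1, causality passes straight; one stroke at TF1)
#3 →J2  (C1 outputs effort q/C1)
#4 →R1  (closing 1-jn rule on J2)

b0 →TF1
b1 →J2
b2 →J1
b3 →J2
b4 →R1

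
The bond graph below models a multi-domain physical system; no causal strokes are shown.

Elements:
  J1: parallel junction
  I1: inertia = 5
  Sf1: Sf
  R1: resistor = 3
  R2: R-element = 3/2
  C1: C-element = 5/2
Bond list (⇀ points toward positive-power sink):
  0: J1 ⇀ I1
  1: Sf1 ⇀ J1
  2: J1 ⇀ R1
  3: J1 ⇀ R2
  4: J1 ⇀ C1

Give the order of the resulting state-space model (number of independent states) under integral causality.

2  (C1, I1 all integral)

b1 |Sf1  (Sf1 (Sf) sets flow on bond)
b0 |I1  (prefer integral on I1)
b4 |J1  (C1 outputs effort q/C1)
b2 |R1  (0-jn J1 has e-setter on 4)
b3 |R2  (0-jn J1 has e-setter on 4)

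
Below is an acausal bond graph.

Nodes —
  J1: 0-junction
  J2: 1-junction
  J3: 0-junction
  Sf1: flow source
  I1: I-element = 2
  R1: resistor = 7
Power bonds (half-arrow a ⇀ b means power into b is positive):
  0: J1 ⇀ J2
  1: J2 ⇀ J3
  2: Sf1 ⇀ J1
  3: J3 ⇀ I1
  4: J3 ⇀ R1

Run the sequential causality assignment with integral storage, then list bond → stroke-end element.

bond 2 stroke→Sf1  (Sf1 fixes flow; stroke at Sf1)
bond 0 stroke→J1  (only one effort-in slot at J1)
bond 1 stroke→J2  (J2: bond 0 brought flow, rest push out)
bond 3 stroke→I1  (I1 integral (f out))
bond 4 stroke→J3  (J3: last free bond brings effort in)

b0 →J1
b1 →J2
b2 →Sf1
b3 →I1
b4 →J3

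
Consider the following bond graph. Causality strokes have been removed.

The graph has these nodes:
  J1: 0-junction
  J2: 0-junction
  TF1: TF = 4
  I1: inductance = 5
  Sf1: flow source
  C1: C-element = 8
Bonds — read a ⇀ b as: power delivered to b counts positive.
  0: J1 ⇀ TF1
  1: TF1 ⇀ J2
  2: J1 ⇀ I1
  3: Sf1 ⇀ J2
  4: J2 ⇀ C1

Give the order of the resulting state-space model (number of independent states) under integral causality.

b3 stroke→Sf1  (Sf1 fixes flow; stroke at Sf1)
b2 stroke→I1  (prefer integral on I1)
b0 stroke→J1  (only one effort-in slot at J1)
b1 stroke→TF1  (TF TF1: opposite of bond 0)
b4 stroke→J2  (J2: last free bond brings effort in)

2  (C1, I1 all integral)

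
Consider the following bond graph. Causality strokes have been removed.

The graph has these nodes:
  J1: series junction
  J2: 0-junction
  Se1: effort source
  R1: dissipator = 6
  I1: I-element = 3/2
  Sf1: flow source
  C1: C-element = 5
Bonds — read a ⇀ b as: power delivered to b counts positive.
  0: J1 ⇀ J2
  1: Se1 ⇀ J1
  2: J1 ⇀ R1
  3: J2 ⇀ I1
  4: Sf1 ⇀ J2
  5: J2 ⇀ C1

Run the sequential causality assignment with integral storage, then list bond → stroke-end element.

b0 stroke→J1
b1 stroke→J1
b2 stroke→R1
b3 stroke→I1
b4 stroke→Sf1
b5 stroke→J2

bond 1 →J1  (Se1 fixes effort; stroke away)
bond 4 →Sf1  (Sf1 fixes flow; stroke at Sf1)
bond 3 →I1  (I1 outputs flow p/I1)
bond 5 →J2  (C1 integral (e out))
bond 0 →J1  (J2: bond 5 brought effort, rest push out)
bond 2 →R1  (only one flow-in slot at J1)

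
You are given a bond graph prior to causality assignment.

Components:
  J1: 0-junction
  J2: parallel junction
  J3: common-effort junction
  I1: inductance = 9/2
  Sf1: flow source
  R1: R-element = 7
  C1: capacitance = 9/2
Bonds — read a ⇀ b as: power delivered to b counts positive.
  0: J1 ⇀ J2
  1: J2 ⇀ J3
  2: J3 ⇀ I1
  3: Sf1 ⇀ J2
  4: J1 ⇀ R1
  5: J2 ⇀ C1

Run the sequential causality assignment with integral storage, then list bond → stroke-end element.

bond 3 stroke at Sf1  (Sf1: flow source, stroke at near end)
bond 2 stroke at I1  (prefer integral on I1)
bond 1 stroke at J3  (J3 needs exactly one e-in)
bond 5 stroke at J2  (prefer integral on C1)
bond 0 stroke at J1  (J2: bond 5 brought effort, rest push out)
bond 4 stroke at R1  (common-e at J1 fixed by 0)

β0 stroke at J1
β1 stroke at J3
β2 stroke at I1
β3 stroke at Sf1
β4 stroke at R1
β5 stroke at J2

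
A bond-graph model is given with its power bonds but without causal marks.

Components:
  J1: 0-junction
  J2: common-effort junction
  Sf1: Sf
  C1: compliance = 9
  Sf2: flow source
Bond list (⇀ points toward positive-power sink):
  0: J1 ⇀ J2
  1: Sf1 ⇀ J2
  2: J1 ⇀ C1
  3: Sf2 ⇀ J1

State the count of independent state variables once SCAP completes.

#1 |Sf1  (Sf1: flow source, stroke at near end)
#3 |Sf2  (Sf2 (Sf) sets flow on bond)
#0 |J2  (closing 0-jn rule on J2)
#2 |J1  (J1 needs exactly one e-in)

1  (C1 all integral)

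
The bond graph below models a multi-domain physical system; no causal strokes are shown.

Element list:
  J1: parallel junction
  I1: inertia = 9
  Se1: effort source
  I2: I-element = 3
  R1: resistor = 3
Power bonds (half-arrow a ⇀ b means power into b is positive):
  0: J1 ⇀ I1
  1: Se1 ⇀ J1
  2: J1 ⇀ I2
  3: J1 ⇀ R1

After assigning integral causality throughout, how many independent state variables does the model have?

β1 stroke at J1  (source Se1 imposes e)
β0 stroke at I1  (0-jn J1 has e-setter on 1)
β2 stroke at I2  (J1 effort already set via bond 1)
β3 stroke at R1  (J1: bond 1 brought effort, rest push out)

2  (I1, I2 all integral)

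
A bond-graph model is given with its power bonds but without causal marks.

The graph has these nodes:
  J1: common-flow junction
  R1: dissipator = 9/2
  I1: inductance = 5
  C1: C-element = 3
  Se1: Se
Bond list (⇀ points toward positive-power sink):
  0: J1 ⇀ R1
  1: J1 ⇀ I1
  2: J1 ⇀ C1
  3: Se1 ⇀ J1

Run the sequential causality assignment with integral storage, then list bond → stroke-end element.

#0 stroke→J1
#1 stroke→I1
#2 stroke→J1
#3 stroke→J1

#3 →J1  (source Se1 imposes e)
#1 →I1  (I1 outputs flow p/I1)
#0 →J1  (common-f at J1 fixed by 1)
#2 →J1  (1-jn J1 has f-setter on 1)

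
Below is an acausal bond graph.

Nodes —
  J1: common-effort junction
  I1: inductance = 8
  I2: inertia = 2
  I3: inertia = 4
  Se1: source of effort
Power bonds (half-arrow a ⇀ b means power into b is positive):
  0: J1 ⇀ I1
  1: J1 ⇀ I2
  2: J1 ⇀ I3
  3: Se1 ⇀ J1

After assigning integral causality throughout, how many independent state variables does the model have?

bond 3 →J1  (Se1 fixes effort; stroke away)
bond 0 →I1  (J1: bond 3 brought effort, rest push out)
bond 1 →I2  (0-jn J1 has e-setter on 3)
bond 2 →I3  (common-e at J1 fixed by 3)

3  (I1, I2, I3 all integral)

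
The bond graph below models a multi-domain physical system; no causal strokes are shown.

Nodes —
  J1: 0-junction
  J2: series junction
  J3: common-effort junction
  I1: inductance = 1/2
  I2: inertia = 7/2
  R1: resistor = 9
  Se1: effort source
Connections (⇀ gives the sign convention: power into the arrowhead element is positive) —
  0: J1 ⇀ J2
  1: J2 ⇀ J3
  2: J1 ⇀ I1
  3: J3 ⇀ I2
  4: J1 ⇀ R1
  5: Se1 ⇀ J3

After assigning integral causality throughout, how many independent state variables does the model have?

2  (I1, I2 all integral)

#5 →J3  (Se1 fixes effort; stroke away)
#1 →J2  (common-e at J3 fixed by 5)
#3 →I2  (common-e at J3 fixed by 5)
#0 →J1  (closing 1-jn rule on J2)
#2 →I1  (common-e at J1 fixed by 0)
#4 →R1  (0-jn J1 has e-setter on 0)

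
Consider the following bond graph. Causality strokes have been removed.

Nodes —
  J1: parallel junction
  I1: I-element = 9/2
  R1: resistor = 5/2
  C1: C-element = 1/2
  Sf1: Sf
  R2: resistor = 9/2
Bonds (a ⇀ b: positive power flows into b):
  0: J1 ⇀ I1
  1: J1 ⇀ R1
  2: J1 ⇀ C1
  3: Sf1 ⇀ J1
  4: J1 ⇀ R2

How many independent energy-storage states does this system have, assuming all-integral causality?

2  (C1, I1 all integral)

β3 stroke→Sf1  (source Sf1 imposes f)
β0 stroke→I1  (prefer integral on I1)
β2 stroke→J1  (C1 integral (e out))
β1 stroke→R1  (0-jn J1 has e-setter on 2)
β4 stroke→R2  (common-e at J1 fixed by 2)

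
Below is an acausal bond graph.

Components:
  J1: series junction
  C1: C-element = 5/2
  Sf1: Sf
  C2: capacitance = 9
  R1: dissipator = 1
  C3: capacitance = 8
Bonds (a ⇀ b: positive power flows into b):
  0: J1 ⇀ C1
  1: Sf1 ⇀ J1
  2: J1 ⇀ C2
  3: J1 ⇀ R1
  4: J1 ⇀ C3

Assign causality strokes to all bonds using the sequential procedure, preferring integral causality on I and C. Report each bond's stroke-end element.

b0 →J1
b1 →Sf1
b2 →J1
b3 →J1
b4 →J1

β1 stroke at Sf1  (Sf1 (Sf) sets flow on bond)
β0 stroke at J1  (common-f at J1 fixed by 1)
β2 stroke at J1  (common-f at J1 fixed by 1)
β3 stroke at J1  (1-jn J1 has f-setter on 1)
β4 stroke at J1  (1-jn J1 has f-setter on 1)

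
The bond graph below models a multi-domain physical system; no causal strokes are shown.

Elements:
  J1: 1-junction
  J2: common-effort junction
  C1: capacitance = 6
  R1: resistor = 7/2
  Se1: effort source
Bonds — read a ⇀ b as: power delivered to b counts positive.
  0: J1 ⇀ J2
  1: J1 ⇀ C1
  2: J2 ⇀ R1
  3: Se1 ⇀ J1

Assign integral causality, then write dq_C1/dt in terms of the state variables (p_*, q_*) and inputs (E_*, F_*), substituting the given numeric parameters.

dq_C1/dt = 2*E_Se1/7 - q_C1/21

b3 →J1  (source Se1 imposes e)
b1 →J1  (C1: C, integral causality)
b0 →J2  (J1 needs exactly one f-in)
b2 →R1  (0-jn J2 has e-setter on 0)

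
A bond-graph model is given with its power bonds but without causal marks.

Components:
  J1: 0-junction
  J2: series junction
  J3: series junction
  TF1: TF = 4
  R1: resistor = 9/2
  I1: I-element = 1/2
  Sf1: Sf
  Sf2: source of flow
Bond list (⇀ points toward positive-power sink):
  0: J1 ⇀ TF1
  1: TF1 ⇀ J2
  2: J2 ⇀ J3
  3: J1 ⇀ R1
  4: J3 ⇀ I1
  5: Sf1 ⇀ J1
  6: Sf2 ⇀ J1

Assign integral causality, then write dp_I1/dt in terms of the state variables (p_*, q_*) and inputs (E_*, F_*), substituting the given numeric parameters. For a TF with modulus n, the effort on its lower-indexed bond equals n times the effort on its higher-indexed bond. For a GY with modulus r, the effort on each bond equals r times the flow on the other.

dp_I1/dt = 9*F_Sf1/8 + 9*F_Sf2/8 - 9*p_I1/16

β5 stroke→Sf1  (Sf1 (Sf) sets flow on bond)
β6 stroke→Sf2  (Sf2 fixes flow; stroke at Sf2)
β4 stroke→I1  (I1: I, integral causality)
β2 stroke→J3  (1-jn J3 has f-setter on 4)
β1 stroke→J2  (J2 flow already set via bond 2)
β0 stroke→TF1  (TF1 one-in-one-out from 1)
β3 stroke→J1  (J1 needs exactly one e-in)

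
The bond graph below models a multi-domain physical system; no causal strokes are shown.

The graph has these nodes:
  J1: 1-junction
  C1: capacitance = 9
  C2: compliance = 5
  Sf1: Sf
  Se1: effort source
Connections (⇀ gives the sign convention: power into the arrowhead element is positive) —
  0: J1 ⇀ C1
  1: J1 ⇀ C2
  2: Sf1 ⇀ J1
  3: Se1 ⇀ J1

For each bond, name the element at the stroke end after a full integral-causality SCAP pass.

bond 2 →Sf1  (Sf1: flow source, stroke at near end)
bond 3 →J1  (Se1 (Se) sets effort on bond)
bond 0 →J1  (1-jn J1 has f-setter on 2)
bond 1 →J1  (J1 flow already set via bond 2)

#0 |J1
#1 |J1
#2 |Sf1
#3 |J1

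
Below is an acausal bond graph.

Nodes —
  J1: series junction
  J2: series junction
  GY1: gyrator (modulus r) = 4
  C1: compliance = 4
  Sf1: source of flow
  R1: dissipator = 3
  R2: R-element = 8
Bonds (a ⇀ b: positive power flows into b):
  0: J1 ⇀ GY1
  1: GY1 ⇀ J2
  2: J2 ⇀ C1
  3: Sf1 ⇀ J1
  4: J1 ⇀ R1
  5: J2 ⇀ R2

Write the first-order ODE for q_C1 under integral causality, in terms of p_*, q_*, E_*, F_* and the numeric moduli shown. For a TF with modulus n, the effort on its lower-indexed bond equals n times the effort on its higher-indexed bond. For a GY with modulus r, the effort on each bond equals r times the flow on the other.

#3 stroke→Sf1  (Sf1 (Sf) sets flow on bond)
#0 stroke→J1  (common-f at J1 fixed by 3)
#4 stroke→J1  (J1: bond 3 brought flow, rest push out)
#1 stroke→J2  (through GY1, causality inverts; strokes same side of GY1)
#2 stroke→J2  (C1: C, integral causality)
#5 stroke→R2  (J2: last free bond brings flow in)

dq_C1/dt = F_Sf1/2 - q_C1/32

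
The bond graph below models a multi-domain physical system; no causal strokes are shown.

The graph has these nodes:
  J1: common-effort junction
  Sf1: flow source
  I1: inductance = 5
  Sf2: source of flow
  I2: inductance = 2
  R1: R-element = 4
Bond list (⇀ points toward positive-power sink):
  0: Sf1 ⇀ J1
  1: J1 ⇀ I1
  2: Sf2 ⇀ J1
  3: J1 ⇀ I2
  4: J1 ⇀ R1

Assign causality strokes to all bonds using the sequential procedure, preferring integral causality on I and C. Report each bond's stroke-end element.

b0 →Sf1
b1 →I1
b2 →Sf2
b3 →I2
b4 →J1

bond 0 |Sf1  (Sf1: flow source, stroke at near end)
bond 2 |Sf2  (Sf2: flow source, stroke at near end)
bond 1 |I1  (prefer integral on I1)
bond 3 |I2  (I2 integral (f out))
bond 4 |J1  (closing 0-jn rule on J1)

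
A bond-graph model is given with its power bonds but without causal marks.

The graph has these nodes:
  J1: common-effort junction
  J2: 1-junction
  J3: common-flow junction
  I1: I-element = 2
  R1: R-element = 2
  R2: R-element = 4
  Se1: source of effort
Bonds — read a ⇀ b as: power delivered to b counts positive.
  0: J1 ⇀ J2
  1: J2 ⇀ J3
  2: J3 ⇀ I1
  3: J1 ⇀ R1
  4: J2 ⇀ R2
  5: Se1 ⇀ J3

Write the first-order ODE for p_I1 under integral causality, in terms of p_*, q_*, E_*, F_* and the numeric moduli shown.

dp_I1/dt = E_Se1 - 3*p_I1

#5 →J3  (Se1: effort source, stroke at far end)
#2 →I1  (prefer integral on I1)
#1 →J3  (J3 flow already set via bond 2)
#0 →J2  (1-jn J2 has f-setter on 1)
#4 →J2  (J2: bond 1 brought flow, rest push out)
#3 →J1  (closing 0-jn rule on J1)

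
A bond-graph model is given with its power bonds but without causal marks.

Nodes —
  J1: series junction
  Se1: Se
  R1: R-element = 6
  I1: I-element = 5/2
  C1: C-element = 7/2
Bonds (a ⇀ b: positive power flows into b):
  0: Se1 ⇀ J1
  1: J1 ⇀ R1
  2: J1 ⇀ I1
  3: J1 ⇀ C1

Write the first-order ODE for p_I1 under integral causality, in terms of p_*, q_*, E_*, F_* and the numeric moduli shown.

dp_I1/dt = E_Se1 - 12*p_I1/5 - 2*q_C1/7

#0 stroke at J1  (Se1 (Se) sets effort on bond)
#2 stroke at I1  (prefer integral on I1)
#1 stroke at J1  (common-f at J1 fixed by 2)
#3 stroke at J1  (1-jn J1 has f-setter on 2)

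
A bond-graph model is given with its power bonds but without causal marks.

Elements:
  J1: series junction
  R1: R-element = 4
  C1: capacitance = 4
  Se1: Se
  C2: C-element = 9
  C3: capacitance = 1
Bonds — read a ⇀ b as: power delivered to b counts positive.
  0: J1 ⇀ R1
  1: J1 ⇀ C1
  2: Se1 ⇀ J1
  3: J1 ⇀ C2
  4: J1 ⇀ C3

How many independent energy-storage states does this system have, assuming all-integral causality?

3  (C1, C2, C3 all integral)

β2 stroke→J1  (Se1 (Se) sets effort on bond)
β1 stroke→J1  (C1: C, integral causality)
β3 stroke→J1  (C2: C, integral causality)
β4 stroke→J1  (C3: C, integral causality)
β0 stroke→R1  (closing 1-jn rule on J1)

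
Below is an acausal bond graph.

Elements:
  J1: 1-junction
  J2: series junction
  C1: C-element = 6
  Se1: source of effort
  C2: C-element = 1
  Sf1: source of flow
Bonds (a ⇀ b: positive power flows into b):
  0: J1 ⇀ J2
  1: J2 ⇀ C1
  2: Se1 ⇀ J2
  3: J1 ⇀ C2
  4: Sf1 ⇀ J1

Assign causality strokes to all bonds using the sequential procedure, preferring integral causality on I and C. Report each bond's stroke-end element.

#0 stroke at J1
#1 stroke at J2
#2 stroke at J2
#3 stroke at J1
#4 stroke at Sf1

#2 →J2  (Se1: effort source, stroke at far end)
#4 →Sf1  (Sf1: flow source, stroke at near end)
#0 →J1  (J1: bond 4 brought flow, rest push out)
#3 →J1  (J1 flow already set via bond 4)
#1 →J2  (J2 flow already set via bond 0)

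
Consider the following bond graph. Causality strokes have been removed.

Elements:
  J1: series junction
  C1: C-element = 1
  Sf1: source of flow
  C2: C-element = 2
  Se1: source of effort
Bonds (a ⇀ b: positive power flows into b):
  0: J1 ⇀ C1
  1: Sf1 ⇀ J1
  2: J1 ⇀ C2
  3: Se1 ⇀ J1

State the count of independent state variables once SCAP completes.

2  (C1, C2 all integral)

bond 1 stroke→Sf1  (source Sf1 imposes f)
bond 3 stroke→J1  (Se1 (Se) sets effort on bond)
bond 0 stroke→J1  (J1: bond 1 brought flow, rest push out)
bond 2 stroke→J1  (common-f at J1 fixed by 1)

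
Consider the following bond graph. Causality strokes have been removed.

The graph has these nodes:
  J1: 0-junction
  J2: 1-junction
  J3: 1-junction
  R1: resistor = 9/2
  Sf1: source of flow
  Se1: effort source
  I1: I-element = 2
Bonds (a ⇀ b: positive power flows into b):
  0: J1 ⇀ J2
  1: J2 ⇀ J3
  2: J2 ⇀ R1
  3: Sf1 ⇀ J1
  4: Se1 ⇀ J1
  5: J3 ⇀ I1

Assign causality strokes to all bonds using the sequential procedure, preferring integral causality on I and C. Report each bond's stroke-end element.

b3 →Sf1  (Sf1: flow source, stroke at near end)
b4 →J1  (Se1 (Se) sets effort on bond)
b0 →J2  (0-jn J1 has e-setter on 4)
b5 →I1  (I1 integral (f out))
b1 →J3  (J3 flow already set via bond 5)
b2 →J2  (J2 flow already set via bond 1)

b0 stroke at J2
b1 stroke at J3
b2 stroke at J2
b3 stroke at Sf1
b4 stroke at J1
b5 stroke at I1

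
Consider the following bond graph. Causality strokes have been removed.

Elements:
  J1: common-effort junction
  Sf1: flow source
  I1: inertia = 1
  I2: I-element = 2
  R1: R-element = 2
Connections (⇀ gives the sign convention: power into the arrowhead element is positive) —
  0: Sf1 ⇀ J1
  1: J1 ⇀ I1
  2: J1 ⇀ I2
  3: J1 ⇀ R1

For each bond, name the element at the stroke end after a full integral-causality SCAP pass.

#0 stroke at Sf1
#1 stroke at I1
#2 stroke at I2
#3 stroke at J1

β0 |Sf1  (Sf1: flow source, stroke at near end)
β1 |I1  (I1 outputs flow p/I1)
β2 |I2  (I2 integral (f out))
β3 |J1  (J1: last free bond brings effort in)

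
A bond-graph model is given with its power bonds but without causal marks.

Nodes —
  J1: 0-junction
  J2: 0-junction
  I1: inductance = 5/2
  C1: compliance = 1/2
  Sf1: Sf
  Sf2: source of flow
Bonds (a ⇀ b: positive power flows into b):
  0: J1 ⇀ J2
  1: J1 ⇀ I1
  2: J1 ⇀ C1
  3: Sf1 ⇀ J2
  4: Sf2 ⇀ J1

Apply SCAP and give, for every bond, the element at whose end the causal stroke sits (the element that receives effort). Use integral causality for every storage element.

b3 |Sf1  (Sf1 fixes flow; stroke at Sf1)
b4 |Sf2  (Sf2: flow source, stroke at near end)
b0 |J2  (closing 0-jn rule on J2)
b1 |I1  (I1 outputs flow p/I1)
b2 |J1  (J1: last free bond brings effort in)

bond 0 |J2
bond 1 |I1
bond 2 |J1
bond 3 |Sf1
bond 4 |Sf2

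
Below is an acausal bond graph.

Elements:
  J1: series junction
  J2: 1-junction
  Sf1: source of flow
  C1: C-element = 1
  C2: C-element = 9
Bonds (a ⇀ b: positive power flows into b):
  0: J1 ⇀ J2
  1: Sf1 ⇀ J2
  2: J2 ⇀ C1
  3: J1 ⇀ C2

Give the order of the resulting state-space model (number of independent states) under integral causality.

2  (C1, C2 all integral)

#1 stroke at Sf1  (Sf1 fixes flow; stroke at Sf1)
#0 stroke at J2  (1-jn J2 has f-setter on 1)
#2 stroke at J2  (common-f at J2 fixed by 1)
#3 stroke at J1  (J1 flow already set via bond 0)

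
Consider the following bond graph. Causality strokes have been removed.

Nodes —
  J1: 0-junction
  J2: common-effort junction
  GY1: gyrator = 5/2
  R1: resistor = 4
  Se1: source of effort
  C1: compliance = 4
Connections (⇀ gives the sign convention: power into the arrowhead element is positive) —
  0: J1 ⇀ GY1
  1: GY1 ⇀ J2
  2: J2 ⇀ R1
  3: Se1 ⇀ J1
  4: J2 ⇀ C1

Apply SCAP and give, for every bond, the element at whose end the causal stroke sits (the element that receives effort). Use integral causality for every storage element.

bond 3 stroke at J1  (Se1 (Se) sets effort on bond)
bond 0 stroke at GY1  (common-e at J1 fixed by 3)
bond 1 stroke at GY1  (GY GY1: same side as bond 0)
bond 4 stroke at J2  (C1: C, integral causality)
bond 2 stroke at R1  (0-jn J2 has e-setter on 4)

b0 stroke→GY1
b1 stroke→GY1
b2 stroke→R1
b3 stroke→J1
b4 stroke→J2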